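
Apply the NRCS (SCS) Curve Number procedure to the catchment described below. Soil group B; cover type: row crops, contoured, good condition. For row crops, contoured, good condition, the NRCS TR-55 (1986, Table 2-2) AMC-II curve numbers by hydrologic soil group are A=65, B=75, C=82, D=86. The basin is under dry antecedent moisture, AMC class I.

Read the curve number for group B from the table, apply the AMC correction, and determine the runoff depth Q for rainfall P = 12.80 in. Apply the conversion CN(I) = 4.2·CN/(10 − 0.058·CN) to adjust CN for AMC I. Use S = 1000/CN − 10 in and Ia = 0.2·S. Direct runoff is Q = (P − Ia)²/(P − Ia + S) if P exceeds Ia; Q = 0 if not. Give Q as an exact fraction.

NRCS table: row crops, contoured, good condition, soil group B → CN(II) = 75
Dry (AMC I): CN(I) = 4.2·75/(10 − 0.058·75) = 315/(113/20) = 6300/113 ≈ 55.752
S = 1000/(6300/113) − 10 = 500/63 in ≈ 7.937 in
Ia = 0.2·(500/63) = 100/63 in ≈ 1.587 in
Excess rainfall: 12.800 − 1.587 = 11.213 in; P > Ia so Q > 0
Runoff Q = (P−Ia)²/(P−Ia+S) = (11.213)²/(11.213+7.937) = 779689/118755 ≈ 6.566 in

Q = 779689/118755 in ≈ 6.566 in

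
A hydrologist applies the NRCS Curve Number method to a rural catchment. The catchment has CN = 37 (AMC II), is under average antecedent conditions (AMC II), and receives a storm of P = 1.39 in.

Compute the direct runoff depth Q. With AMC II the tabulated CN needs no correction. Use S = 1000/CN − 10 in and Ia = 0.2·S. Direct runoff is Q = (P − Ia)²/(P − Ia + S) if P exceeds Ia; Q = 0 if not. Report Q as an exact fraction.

Q = 0 in ≈ 0.000 in

CN(II) = 37; AMC II needs no correction.
S = 1000/37 − 10 = 630/37 in ≈ 17.027 in
Initial abstraction Ia = S/5 = (630/37)/5 = 126/37 ≈ 3.405 in
P = 1.390 ≤ Ia = 3.405 in: entire storm abstracted, Q = 0.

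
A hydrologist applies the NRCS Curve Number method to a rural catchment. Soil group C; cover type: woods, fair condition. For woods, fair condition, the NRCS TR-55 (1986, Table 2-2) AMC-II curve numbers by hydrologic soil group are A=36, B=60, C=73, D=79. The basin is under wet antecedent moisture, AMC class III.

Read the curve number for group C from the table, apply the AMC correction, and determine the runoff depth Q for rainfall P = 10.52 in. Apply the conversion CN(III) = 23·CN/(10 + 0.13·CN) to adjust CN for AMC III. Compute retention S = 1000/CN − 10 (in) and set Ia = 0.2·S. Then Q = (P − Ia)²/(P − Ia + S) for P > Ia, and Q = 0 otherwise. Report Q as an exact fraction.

Q = 183249917929/20801844575 in ≈ 8.809 in

NRCS table: woods, fair condition, soil group C → CN(II) = 73
Wet (AMC III): CN(III) = 23·73/(10 + 0.13·73) = 1679/(1949/100) = 167900/1949 ≈ 86.147
Retention S: 1000/CN − 10 with CN=86.147 → S = 2700/1679 ≈ 1.608 in
Initial abstraction Ia = S/5 = (2700/1679)/5 = 540/1679 ≈ 0.322 in
Excess rainfall: 10.520 − 0.322 = 10.198 in; P > Ia so Q > 0
Q: (428077/41975)² ÷ (495577/41975) = 183249917929/20801844575 in (≈ 8.809 in)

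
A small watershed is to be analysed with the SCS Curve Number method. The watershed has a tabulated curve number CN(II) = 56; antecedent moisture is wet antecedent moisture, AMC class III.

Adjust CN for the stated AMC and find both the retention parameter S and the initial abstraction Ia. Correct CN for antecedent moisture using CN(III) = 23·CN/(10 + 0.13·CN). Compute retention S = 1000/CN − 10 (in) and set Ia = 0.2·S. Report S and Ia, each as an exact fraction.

S = 550/161 in ≈ 3.416 in; Ia = 110/161 in ≈ 0.683 in

Wet (AMC III): CN(III) = 23·56/(10 + 0.13·56) = 1288/(432/25) = 4025/54 ≈ 74.537
Max retention: S = 1000/(4025/54) − 10 = 550/161 in (≈ 3.416 in)
Ia = 0.2S: 0.2·3.416 = 0.683 in (exactly 110/161)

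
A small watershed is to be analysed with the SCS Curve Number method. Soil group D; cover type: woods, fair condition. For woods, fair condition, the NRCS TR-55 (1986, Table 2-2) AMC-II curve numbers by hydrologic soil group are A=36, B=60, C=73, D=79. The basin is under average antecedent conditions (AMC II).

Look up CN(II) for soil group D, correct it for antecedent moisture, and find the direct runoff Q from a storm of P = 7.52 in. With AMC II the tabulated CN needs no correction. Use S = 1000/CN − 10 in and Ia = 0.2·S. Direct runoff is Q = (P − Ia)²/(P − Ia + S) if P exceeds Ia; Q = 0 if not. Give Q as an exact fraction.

NRCS table: woods, fair condition, soil group D → CN(II) = 79
CN(II) = 79; AMC II needs no correction.
Max retention: S = 1000/79 − 10 = 210/79 in (≈ 2.658 in)
Initial abstraction Ia = S/5 = (210/79)/5 = 42/79 ≈ 0.532 in
P − Ia = 7.520 − 0.532 = 13802/1975 ≈ 6.988 in (> 0, runoff occurs)
Q = (13802/1975)²/((13802/1975) + 210/79) = (190495204/3900625)/(19052/1975) = 47623801/9406925 in ≈ 5.063 in

Q = 47623801/9406925 in ≈ 5.063 in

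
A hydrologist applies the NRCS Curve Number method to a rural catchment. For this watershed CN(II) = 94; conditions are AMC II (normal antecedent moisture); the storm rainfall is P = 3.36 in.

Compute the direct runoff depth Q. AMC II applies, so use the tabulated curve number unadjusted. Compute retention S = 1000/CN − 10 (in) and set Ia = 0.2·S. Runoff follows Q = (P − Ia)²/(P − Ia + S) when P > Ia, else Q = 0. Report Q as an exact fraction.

Q = 1202067/445325 in ≈ 2.699 in

Average conditions: CN = 94 (no AMC adjustment).
S = 1000/94 − 10 = 30/47 in ≈ 0.638 in
Initial abstraction Ia = S/5 = (30/47)/5 = 6/47 ≈ 0.128 in
Excess rainfall: 3.360 − 0.128 = 3.232 in; P > Ia so Q > 0
Q: (3798/1175)² ÷ (4548/1175) = 1202067/445325 in (≈ 2.699 in)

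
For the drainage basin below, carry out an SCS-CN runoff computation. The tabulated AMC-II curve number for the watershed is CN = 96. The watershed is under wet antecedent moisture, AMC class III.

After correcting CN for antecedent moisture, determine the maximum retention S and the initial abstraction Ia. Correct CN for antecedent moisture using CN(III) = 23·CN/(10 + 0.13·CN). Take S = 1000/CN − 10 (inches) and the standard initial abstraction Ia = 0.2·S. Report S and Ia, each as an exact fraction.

S = 25/138 in ≈ 0.181 in; Ia = 5/138 in ≈ 0.036 in

Wet (AMC III): CN(III) = 23·96/(10 + 0.13·96) = 2208/(562/25) = 27600/281 ≈ 98.221
S = 1000/(27600/281) − 10 = 25/138 in ≈ 0.181 in
Ia = 0.2S: 0.2·0.181 = 0.036 in (exactly 5/138)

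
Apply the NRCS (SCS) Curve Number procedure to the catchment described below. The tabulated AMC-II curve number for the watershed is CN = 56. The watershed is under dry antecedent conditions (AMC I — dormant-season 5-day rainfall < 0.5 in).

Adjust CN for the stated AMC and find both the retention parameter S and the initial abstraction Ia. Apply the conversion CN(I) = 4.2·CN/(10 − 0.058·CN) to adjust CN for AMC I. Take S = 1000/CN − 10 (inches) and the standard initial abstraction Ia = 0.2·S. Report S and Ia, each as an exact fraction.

Dry (AMC I): CN(I) = 4.2·56/(10 − 0.058·56) = (1176/5)/(844/125) = 7350/211 ≈ 34.834
Retention S: 1000/CN − 10 with CN=34.834 → S = 2750/147 ≈ 18.707 in
Initial abstraction Ia = S/5 = (2750/147)/5 = 550/147 ≈ 3.741 in

S = 2750/147 in ≈ 18.707 in; Ia = 550/147 in ≈ 3.741 in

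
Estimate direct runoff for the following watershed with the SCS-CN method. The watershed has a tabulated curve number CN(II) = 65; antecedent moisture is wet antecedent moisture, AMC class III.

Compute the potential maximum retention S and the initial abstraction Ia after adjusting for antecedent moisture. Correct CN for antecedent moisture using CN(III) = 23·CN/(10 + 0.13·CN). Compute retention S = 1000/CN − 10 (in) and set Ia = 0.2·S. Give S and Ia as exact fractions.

S = 700/299 in ≈ 2.341 in; Ia = 140/299 in ≈ 0.468 in

Wet (AMC III): CN(III) = 23·65/(10 + 0.13·65) = 1495/(369/20) = 29900/369 ≈ 81.030
Retention S: 1000/CN − 10 with CN=81.030 → S = 700/299 ≈ 2.341 in
Ia = 0.2S: 0.2·2.341 = 0.468 in (exactly 140/299)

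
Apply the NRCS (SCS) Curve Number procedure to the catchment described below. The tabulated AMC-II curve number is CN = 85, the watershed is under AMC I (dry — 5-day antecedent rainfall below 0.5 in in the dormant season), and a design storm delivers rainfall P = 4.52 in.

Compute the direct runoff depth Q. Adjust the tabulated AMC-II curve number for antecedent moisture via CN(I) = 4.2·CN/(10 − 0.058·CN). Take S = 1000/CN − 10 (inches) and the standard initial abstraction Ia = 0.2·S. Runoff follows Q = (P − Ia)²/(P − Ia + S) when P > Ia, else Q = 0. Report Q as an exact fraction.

Q = 119836809/69754825 in ≈ 1.718 in

Adjust CN=85 to AMC I: 4.2·85/(10 − 0.058·85) → 357 ÷ (507/100) = 11900/169 ≈ 70.414
Retention S: 1000/CN − 10 with CN=70.414 → S = 500/119 ≈ 4.202 in
Ia = 0.2·(500/119) = 100/119 in ≈ 0.840 in
Excess rainfall: 4.520 − 0.840 = 3.680 in; P > Ia so Q > 0
Q: (10947/2975)² ÷ (23447/2975) = 119836809/69754825 in (≈ 1.718 in)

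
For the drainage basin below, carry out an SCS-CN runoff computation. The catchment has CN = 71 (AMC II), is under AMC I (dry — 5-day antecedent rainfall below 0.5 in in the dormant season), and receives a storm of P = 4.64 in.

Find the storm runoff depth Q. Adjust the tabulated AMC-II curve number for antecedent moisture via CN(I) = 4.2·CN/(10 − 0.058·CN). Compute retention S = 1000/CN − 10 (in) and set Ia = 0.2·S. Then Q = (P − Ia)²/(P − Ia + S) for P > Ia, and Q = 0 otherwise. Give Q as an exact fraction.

Q = 86994896/148764525 in ≈ 0.585 in

Adjust CN=71 to AMC I: 4.2·71/(10 − 0.058·71) → (1491/5) ÷ (2941/500) = 149100/2941 ≈ 50.697
S = 1000/(149100/2941) − 10 = 14500/1491 in ≈ 9.725 in
Ia = 0.2·(14500/1491) = 2900/1491 in ≈ 1.945 in
P − Ia = 4.640 − 1.945 = 100456/37275 ≈ 2.695 in (> 0, runoff occurs)
Q = (100456/37275)²/((100456/37275) + 14500/1491) = (10091407936/1389425625)/(462956/37275) = 86994896/148764525 in ≈ 0.585 in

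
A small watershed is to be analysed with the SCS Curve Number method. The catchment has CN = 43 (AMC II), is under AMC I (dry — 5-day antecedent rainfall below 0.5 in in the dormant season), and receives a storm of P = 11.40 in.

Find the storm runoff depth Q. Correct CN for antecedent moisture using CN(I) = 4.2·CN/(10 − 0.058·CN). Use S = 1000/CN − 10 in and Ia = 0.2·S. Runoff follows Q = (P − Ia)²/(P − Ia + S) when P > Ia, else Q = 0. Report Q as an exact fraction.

CN(I) from CN(II)=43: (4.2·43)/(10 − 0.058·43) = 30100/1251 ≈ 24.061
Retention S: 1000/CN − 10 with CN=24.061 → S = 9500/301 ≈ 31.561 in
Initial abstraction Ia = S/5 = (9500/301)/5 = 1900/301 ≈ 6.312 in
Since P=11.400 > Ia=6.312: effective rainfall P−Ia = 7657/1505 in
Q: (7657/1505)² ÷ (55157/1505) = 3085771/4369015 in (≈ 0.706 in)

Q = 3085771/4369015 in ≈ 0.706 in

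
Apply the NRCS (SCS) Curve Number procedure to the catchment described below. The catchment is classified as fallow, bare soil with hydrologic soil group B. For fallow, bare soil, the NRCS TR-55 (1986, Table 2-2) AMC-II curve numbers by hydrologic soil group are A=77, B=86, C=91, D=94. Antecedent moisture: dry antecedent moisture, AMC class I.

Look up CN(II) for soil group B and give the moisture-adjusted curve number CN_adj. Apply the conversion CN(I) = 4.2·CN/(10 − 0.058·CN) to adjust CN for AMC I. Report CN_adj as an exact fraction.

NRCS table: fallow, bare soil, soil group B → CN(II) = 86
Adjust CN=86 to AMC I: 4.2·86/(10 − 0.058·86) → (1806/5) ÷ (1253/250) = 12900/179 ≈ 72.067

CN_adj = 12900/179 ≈ 72.067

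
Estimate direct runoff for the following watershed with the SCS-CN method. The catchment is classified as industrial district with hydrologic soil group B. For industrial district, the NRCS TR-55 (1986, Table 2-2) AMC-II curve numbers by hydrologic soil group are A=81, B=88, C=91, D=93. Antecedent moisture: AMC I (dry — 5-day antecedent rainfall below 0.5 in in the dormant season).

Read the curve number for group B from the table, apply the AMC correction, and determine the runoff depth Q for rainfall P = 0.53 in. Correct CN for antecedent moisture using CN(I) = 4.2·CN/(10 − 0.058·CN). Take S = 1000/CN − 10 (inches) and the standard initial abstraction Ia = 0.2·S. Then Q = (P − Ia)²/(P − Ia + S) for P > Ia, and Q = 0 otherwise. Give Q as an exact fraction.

NRCS table: industrial district, soil group B → CN(II) = 88
Dry (AMC I): CN(I) = 4.2·88/(10 − 0.058·88) = (1848/5)/(612/125) = 3850/51 ≈ 75.490
Retention S: 1000/CN − 10 with CN=75.490 → S = 250/77 ≈ 3.247 in
Initial abstraction Ia = S/5 = (250/77)/5 = 50/77 ≈ 0.649 in
P = 0.530 ≤ Ia = 0.649 in: entire storm abstracted, Q = 0.

Q = 0 in ≈ 0.000 in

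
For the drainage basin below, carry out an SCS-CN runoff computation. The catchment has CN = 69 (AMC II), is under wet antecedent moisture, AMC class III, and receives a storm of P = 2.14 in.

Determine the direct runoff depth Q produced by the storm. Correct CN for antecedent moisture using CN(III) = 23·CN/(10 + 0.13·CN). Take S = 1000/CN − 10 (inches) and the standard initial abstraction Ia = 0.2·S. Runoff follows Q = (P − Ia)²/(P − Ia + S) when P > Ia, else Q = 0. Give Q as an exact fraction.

Adjust CN=69 to AMC III: 23·69/(10 + 0.13·69) → 1587 ÷ (1897/100) = 158700/1897 ≈ 83.658
S = 1000/(158700/1897) − 10 = 3100/1587 in ≈ 1.953 in
Initial abstraction Ia = S/5 = (3100/1587)/5 = 620/1587 ≈ 0.391 in
Excess rainfall: 2.140 − 0.391 = 1.749 in; P > Ia so Q > 0
Q: (138809/79350)² ÷ (293809/79350) = 19267938481/23313744150 in (≈ 0.826 in)

Q = 19267938481/23313744150 in ≈ 0.826 in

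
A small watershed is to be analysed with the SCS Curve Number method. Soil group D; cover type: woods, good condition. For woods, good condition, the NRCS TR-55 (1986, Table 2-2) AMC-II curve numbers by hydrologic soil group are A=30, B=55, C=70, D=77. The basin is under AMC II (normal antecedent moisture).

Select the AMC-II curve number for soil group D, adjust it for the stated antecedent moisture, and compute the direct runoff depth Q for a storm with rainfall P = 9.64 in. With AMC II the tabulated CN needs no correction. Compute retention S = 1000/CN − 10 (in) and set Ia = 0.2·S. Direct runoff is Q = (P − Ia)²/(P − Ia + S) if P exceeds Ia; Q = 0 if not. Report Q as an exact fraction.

Q = 303003649/44577225 in ≈ 6.797 in

NRCS table: woods, good condition, soil group D → CN(II) = 77
AMC II — tabulated CN = 77 applies directly.
Retention S: 1000/CN − 10 with CN=77.000 → S = 230/77 ≈ 2.987 in
Ia = 0.2S: 0.2·2.987 = 0.597 in (exactly 46/77)
Excess rainfall: 9.640 − 0.597 = 9.043 in; P > Ia so Q > 0
Q = (17407/1925)²/((17407/1925) + 230/77) = (303003649/3705625)/(23157/1925) = 303003649/44577225 in ≈ 6.797 in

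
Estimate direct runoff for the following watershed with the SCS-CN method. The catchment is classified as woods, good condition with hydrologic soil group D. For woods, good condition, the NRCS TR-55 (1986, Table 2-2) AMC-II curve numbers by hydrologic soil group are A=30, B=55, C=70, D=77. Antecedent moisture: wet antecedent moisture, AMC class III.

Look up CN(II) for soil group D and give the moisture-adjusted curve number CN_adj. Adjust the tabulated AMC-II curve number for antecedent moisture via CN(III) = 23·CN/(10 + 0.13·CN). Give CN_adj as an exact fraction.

CN_adj = 7700/87 ≈ 88.506

NRCS table: woods, good condition, soil group D → CN(II) = 77
Adjust CN=77 to AMC III: 23·77/(10 + 0.13·77) → 1771 ÷ (2001/100) = 7700/87 ≈ 88.506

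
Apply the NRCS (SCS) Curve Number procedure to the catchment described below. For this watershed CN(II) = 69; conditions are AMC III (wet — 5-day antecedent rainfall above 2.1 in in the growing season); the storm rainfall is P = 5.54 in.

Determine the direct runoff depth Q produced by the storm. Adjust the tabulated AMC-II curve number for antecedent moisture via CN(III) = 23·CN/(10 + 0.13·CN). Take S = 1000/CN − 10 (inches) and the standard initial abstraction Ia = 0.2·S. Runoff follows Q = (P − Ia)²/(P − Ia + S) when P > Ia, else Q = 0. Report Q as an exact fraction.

Q = 166953142801/44721580650 in ≈ 3.733 in

Adjust CN=69 to AMC III: 23·69/(10 + 0.13·69) → 1587 ÷ (1897/100) = 158700/1897 ≈ 83.658
Retention S: 1000/CN − 10 with CN=83.658 → S = 3100/1587 ≈ 1.953 in
Ia = 0.2S: 0.2·1.953 = 0.391 in (exactly 620/1587)
Since P=5.540 > Ia=0.391: effective rainfall P−Ia = 408599/79350 in
Q: (408599/79350)² ÷ (563599/79350) = 166953142801/44721580650 in (≈ 3.733 in)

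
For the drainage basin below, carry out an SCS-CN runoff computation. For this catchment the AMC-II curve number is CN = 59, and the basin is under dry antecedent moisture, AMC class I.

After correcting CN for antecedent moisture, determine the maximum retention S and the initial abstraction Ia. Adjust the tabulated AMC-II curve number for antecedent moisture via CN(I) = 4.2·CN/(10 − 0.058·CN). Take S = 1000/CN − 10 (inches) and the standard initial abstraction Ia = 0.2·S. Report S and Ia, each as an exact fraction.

S = 20500/1239 in ≈ 16.546 in; Ia = 4100/1239 in ≈ 3.309 in

CN(I) from CN(II)=59: (4.2·59)/(10 − 0.058·59) = 123900/3289 ≈ 37.671
Retention S: 1000/CN − 10 with CN=37.671 → S = 20500/1239 ≈ 16.546 in
Ia = 0.2·(20500/1239) = 4100/1239 in ≈ 3.309 in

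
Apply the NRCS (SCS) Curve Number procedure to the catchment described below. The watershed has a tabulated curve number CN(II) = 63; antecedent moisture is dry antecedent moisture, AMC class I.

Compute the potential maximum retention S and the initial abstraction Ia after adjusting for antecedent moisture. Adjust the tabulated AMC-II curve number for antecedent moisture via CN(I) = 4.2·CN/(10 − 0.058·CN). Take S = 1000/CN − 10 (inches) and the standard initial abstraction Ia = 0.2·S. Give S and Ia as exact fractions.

S = 18500/1323 in ≈ 13.983 in; Ia = 3700/1323 in ≈ 2.797 in

CN(I) from CN(II)=63: (4.2·63)/(10 − 0.058·63) = 132300/3173 ≈ 41.696
S = 1000/(132300/3173) − 10 = 18500/1323 in ≈ 13.983 in
Ia = 0.2S: 0.2·13.983 = 2.797 in (exactly 3700/1323)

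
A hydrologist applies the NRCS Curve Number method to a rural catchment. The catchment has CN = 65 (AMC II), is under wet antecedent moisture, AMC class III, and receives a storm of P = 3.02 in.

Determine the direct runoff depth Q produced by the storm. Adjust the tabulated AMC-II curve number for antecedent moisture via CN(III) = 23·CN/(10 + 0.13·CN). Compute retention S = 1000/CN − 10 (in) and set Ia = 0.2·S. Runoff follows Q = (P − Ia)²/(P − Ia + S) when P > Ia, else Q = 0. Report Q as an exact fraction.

Wet (AMC III): CN(III) = 23·65/(10 + 0.13·65) = 1495/(369/20) = 29900/369 ≈ 81.030
Retention S: 1000/CN − 10 with CN=81.030 → S = 700/299 ≈ 2.341 in
Ia = 0.2S: 0.2·2.341 = 0.468 in (exactly 140/299)
Excess rainfall: 3.020 − 0.468 = 2.552 in; P > Ia so Q > 0
Q: (38149/14950)² ÷ (73149/14950) = 1455346201/1093577550 in (≈ 1.331 in)

Q = 1455346201/1093577550 in ≈ 1.331 in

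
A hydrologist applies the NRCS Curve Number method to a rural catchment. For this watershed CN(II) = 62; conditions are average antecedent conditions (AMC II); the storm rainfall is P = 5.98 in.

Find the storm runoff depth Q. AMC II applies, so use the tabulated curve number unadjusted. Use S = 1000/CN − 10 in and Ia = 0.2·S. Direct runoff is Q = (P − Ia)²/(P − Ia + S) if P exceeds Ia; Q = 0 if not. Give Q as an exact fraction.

Q = 54302161/26146950 in ≈ 2.077 in

CN(II) = 62; AMC II needs no correction.
Retention S: 1000/CN − 10 with CN=62.000 → S = 190/31 ≈ 6.129 in
Ia = 0.2·(190/31) = 38/31 in ≈ 1.226 in
Since P=5.980 > Ia=1.226: effective rainfall P−Ia = 7369/1550 in
Q = (7369/1550)²/((7369/1550) + 190/31) = (54302161/2402500)/(16869/1550) = 54302161/26146950 in ≈ 2.077 in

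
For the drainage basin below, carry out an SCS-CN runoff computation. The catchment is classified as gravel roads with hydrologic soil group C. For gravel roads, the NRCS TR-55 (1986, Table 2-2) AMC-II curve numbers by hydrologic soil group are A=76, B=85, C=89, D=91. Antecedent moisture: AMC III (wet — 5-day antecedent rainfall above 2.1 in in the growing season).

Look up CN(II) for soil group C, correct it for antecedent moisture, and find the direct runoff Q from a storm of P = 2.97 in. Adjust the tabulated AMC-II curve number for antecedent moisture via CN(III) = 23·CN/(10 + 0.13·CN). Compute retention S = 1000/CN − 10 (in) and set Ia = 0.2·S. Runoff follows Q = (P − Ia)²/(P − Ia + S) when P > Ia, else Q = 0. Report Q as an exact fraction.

NRCS table: gravel roads, soil group C → CN(II) = 89
Adjust CN=89 to AMC III: 23·89/(10 + 0.13·89) → 2047 ÷ (2157/100) = 204700/2157 ≈ 94.900
Retention S: 1000/CN − 10 with CN=94.900 → S = 1100/2047 ≈ 0.537 in
Initial abstraction Ia = S/5 = (1100/2047)/5 = 220/2047 ≈ 0.107 in
Excess rainfall: 2.970 − 0.107 = 2.863 in; P > Ia so Q > 0
Q = (585959/204700)²/((585959/204700) + 1100/2047) = (343347949681/41902090000)/(695959/204700) = 31213449971/12951164300 in ≈ 2.410 in

Q = 31213449971/12951164300 in ≈ 2.410 in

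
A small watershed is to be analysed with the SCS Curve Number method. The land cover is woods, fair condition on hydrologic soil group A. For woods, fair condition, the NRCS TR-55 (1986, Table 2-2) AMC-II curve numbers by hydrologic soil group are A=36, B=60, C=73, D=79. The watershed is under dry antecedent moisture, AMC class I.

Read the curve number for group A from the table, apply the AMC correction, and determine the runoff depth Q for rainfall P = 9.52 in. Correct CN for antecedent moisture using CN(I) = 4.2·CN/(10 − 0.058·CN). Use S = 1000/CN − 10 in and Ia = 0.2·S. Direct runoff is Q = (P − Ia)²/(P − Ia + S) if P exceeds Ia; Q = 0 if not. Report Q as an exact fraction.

Q = 12410162/484269975 in ≈ 0.026 in

NRCS table: woods, fair condition, soil group A → CN(II) = 36
Adjust CN=36 to AMC I: 4.2·36/(10 − 0.058·36) → (756/5) ÷ (989/125) = 18900/989 ≈ 19.110
Max retention: S = 1000/(18900/989) − 10 = 8000/189 in (≈ 42.328 in)
Initial abstraction Ia = S/5 = (8000/189)/5 = 1600/189 ≈ 8.466 in
P − Ia = 9.520 − 8.466 = 4982/4725 ≈ 1.054 in (> 0, runoff occurs)
Q: (4982/4725)² ÷ (204982/4725) = 12410162/484269975 in (≈ 0.026 in)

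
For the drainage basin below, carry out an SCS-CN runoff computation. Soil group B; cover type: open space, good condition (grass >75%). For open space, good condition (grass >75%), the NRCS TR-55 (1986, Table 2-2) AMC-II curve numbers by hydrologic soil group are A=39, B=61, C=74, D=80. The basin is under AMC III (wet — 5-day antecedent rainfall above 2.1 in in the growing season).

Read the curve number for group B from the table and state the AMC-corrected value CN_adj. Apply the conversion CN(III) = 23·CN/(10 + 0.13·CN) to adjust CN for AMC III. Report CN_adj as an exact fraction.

NRCS table: open space, good condition (grass >75%), soil group B → CN(II) = 61
Adjust CN=61 to AMC III: 23·61/(10 + 0.13·61) → 1403 ÷ (1793/100) = 140300/1793 ≈ 78.249

CN_adj = 140300/1793 ≈ 78.249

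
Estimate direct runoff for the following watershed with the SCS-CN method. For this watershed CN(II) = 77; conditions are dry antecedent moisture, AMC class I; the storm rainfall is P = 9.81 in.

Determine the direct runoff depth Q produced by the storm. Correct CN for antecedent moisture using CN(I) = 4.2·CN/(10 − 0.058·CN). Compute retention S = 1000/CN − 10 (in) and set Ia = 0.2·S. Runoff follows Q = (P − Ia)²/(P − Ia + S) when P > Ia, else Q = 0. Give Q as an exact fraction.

Q = 1839487300729/405264990900 in ≈ 4.539 in

Dry (AMC I): CN(I) = 4.2·77/(10 − 0.058·77) = (1617/5)/(2767/500) = 161700/2767 ≈ 58.439
Retention S: 1000/CN − 10 with CN=58.439 → S = 11500/1617 ≈ 7.112 in
Initial abstraction Ia = S/5 = (11500/1617)/5 = 2300/1617 ≈ 1.422 in
P − Ia = 9.810 − 1.422 = 1356277/161700 ≈ 8.388 in (> 0, runoff occurs)
Runoff Q = (P−Ia)²/(P−Ia+S) = (8.388)²/(8.388+7.112) = 1839487300729/405264990900 ≈ 4.539 in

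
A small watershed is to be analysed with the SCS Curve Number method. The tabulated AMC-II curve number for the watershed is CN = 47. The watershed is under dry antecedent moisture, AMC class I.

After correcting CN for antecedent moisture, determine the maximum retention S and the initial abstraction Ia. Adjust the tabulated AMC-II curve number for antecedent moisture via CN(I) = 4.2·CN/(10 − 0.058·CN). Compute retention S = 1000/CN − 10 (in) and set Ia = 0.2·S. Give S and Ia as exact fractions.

S = 26500/987 in ≈ 26.849 in; Ia = 5300/987 in ≈ 5.370 in

Adjust CN=47 to AMC I: 4.2·47/(10 − 0.058·47) → (987/5) ÷ (3637/500) = 98700/3637 ≈ 27.138
S = 1000/(98700/3637) − 10 = 26500/987 in ≈ 26.849 in
Ia = 0.2S: 0.2·26.849 = 5.370 in (exactly 5300/987)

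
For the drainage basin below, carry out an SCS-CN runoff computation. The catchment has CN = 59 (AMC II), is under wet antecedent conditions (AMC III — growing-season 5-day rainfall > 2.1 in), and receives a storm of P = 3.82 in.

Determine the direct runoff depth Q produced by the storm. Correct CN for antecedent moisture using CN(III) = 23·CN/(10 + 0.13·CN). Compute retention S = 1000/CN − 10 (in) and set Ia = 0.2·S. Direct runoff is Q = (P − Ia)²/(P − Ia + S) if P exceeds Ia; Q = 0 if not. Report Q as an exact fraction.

Q = 47605566969/28713237950 in ≈ 1.658 in

CN(III) from CN(II)=59: (23·59)/(10 + 0.13·59) = 135700/1767 ≈ 76.797
Max retention: S = 1000/(135700/1767) − 10 = 4100/1357 in (≈ 3.021 in)
Ia = 0.2S: 0.2·3.021 = 0.604 in (exactly 820/1357)
P − Ia = 3.820 − 0.604 = 218187/67850 ≈ 3.216 in (> 0, runoff occurs)
Runoff Q = (P−Ia)²/(P−Ia+S) = (3.216)²/(3.216+3.021) = 47605566969/28713237950 ≈ 1.658 in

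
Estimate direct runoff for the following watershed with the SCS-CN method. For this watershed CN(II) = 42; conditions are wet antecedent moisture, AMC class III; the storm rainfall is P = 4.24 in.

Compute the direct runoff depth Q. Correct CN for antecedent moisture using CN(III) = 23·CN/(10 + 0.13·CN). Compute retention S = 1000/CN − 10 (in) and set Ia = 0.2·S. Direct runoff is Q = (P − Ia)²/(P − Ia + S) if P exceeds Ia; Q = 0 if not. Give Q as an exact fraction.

Adjust CN=42 to AMC III: 23·42/(10 + 0.13·42) → 966 ÷ (773/50) = 48300/773 ≈ 62.484
Retention S: 1000/CN − 10 with CN=62.484 → S = 2900/483 ≈ 6.004 in
Ia = 0.2·(2900/483) = 580/483 in ≈ 1.201 in
Since P=4.240 > Ia=1.201: effective rainfall P−Ia = 36698/12075 in
Runoff Q = (P−Ia)²/(P−Ia+S) = (3.039)²/(3.039+6.004) = 673371602/659282925 ≈ 1.021 in

Q = 673371602/659282925 in ≈ 1.021 in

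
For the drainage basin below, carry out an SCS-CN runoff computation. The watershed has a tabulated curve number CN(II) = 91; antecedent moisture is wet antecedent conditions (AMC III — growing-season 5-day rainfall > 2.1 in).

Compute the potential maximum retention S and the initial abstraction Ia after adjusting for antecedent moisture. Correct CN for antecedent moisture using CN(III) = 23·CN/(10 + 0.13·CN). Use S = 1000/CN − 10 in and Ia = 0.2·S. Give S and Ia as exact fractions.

Wet (AMC III): CN(III) = 23·91/(10 + 0.13·91) = 2093/(2183/100) = 209300/2183 ≈ 95.877
Retention S: 1000/CN − 10 with CN=95.877 → S = 900/2093 ≈ 0.430 in
Ia = 0.2S: 0.2·0.430 = 0.086 in (exactly 180/2093)

S = 900/2093 in ≈ 0.430 in; Ia = 180/2093 in ≈ 0.086 in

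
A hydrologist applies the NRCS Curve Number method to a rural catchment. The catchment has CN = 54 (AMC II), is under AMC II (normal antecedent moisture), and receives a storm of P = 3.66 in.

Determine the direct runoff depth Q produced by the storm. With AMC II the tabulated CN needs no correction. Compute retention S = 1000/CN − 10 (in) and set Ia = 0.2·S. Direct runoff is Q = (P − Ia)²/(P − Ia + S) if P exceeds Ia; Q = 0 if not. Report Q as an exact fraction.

Q = 6974881/19090350 in ≈ 0.365 in

Average conditions: CN = 54 (no AMC adjustment).
Retention S: 1000/CN − 10 with CN=54.000 → S = 230/27 ≈ 8.519 in
Initial abstraction Ia = S/5 = (230/27)/5 = 46/27 ≈ 1.704 in
Since P=3.660 > Ia=1.704: effective rainfall P−Ia = 2641/1350 in
Runoff Q = (P−Ia)²/(P−Ia+S) = (1.956)²/(1.956+8.519) = 6974881/19090350 ≈ 0.365 in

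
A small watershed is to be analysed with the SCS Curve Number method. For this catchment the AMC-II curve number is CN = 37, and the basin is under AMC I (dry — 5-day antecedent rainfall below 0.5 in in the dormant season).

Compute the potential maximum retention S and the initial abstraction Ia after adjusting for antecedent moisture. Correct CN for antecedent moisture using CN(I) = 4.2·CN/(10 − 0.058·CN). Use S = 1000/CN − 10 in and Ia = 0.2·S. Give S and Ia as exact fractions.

Dry (AMC I): CN(I) = 4.2·37/(10 − 0.058·37) = (777/5)/(3927/500) = 3700/187 ≈ 19.786
Retention S: 1000/CN − 10 with CN=19.786 → S = 1500/37 ≈ 40.541 in
Ia = 0.2S: 0.2·40.541 = 8.108 in (exactly 300/37)

S = 1500/37 in ≈ 40.541 in; Ia = 300/37 in ≈ 8.108 in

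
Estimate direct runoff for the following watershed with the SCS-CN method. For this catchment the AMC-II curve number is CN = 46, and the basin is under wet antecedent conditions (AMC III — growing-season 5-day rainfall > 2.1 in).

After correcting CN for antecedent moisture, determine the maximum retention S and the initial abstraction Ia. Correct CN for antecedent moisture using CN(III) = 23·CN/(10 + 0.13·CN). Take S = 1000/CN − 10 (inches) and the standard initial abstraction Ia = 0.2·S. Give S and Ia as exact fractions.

S = 2700/529 in ≈ 5.104 in; Ia = 540/529 in ≈ 1.021 in

Adjust CN=46 to AMC III: 23·46/(10 + 0.13·46) → 1058 ÷ (799/50) = 52900/799 ≈ 66.208
Max retention: S = 1000/(52900/799) − 10 = 2700/529 in (≈ 5.104 in)
Ia = 0.2·(2700/529) = 540/529 in ≈ 1.021 in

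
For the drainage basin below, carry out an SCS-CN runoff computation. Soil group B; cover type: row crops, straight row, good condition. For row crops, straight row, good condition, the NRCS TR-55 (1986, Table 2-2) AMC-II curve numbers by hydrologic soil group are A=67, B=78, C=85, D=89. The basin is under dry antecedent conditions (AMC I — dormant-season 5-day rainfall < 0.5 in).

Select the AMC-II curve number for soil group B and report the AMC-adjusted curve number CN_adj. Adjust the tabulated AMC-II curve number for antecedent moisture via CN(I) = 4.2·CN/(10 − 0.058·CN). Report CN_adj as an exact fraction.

NRCS table: row crops, straight row, good condition, soil group B → CN(II) = 78
Adjust CN=78 to AMC I: 4.2·78/(10 − 0.058·78) → (1638/5) ÷ (1369/250) = 81900/1369 ≈ 59.825

CN_adj = 81900/1369 ≈ 59.825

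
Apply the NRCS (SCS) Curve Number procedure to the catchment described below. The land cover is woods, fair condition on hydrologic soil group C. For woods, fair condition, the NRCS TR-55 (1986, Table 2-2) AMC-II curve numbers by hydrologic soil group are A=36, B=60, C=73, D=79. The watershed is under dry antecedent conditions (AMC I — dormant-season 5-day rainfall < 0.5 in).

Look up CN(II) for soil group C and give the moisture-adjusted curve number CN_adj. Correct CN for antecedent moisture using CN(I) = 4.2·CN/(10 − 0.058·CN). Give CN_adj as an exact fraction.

NRCS table: woods, fair condition, soil group C → CN(II) = 73
CN(I) from CN(II)=73: (4.2·73)/(10 − 0.058·73) = 51100/961 ≈ 53.174

CN_adj = 51100/961 ≈ 53.174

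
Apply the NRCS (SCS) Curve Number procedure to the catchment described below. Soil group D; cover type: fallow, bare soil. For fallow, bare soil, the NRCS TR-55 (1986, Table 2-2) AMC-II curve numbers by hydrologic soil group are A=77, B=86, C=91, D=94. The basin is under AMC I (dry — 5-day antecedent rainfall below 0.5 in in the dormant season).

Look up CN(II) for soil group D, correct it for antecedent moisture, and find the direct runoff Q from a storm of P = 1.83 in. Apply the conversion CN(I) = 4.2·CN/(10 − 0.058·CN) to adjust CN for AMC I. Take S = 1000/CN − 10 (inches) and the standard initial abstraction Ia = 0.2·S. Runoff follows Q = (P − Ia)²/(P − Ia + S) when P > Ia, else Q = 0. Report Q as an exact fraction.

NRCS table: fallow, bare soil, soil group D → CN(II) = 94
Dry (AMC I): CN(I) = 4.2·94/(10 − 0.058·94) = (1974/5)/(1137/250) = 32900/379 ≈ 86.807
Retention S: 1000/CN − 10 with CN=86.807 → S = 500/329 ≈ 1.520 in
Ia = 0.2S: 0.2·1.520 = 0.304 in (exactly 100/329)
Excess rainfall: 1.830 − 0.304 = 1.526 in; P > Ia so Q > 0
Q = (50207/32900)²/((50207/32900) + 500/329) = (2520742849/1082410000)/(100207/32900) = 2520742849/3296810300 in ≈ 0.765 in

Q = 2520742849/3296810300 in ≈ 0.765 in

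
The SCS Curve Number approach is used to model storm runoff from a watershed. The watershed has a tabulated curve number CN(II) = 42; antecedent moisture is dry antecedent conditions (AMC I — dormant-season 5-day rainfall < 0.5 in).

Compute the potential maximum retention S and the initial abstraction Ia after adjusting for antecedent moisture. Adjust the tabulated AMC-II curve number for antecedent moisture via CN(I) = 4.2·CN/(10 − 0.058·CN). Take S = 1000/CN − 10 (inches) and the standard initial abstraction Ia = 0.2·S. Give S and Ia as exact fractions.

Dry (AMC I): CN(I) = 4.2·42/(10 − 0.058·42) = (882/5)/(1891/250) = 44100/1891 ≈ 23.321
S = 1000/(44100/1891) − 10 = 14500/441 in ≈ 32.880 in
Initial abstraction Ia = S/5 = (14500/441)/5 = 2900/441 ≈ 6.576 in

S = 14500/441 in ≈ 32.880 in; Ia = 2900/441 in ≈ 6.576 in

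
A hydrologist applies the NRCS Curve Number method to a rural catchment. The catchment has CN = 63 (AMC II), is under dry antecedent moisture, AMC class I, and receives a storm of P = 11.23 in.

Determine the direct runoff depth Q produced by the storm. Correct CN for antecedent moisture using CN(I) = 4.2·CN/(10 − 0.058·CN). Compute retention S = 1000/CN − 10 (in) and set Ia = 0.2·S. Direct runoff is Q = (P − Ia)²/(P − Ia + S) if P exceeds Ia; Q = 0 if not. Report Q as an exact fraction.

Dry (AMC I): CN(I) = 4.2·63/(10 − 0.058·63) = (1323/5)/(3173/500) = 132300/3173 ≈ 41.696
Retention S: 1000/CN − 10 with CN=41.696 → S = 18500/1323 ≈ 13.983 in
Ia = 0.2·(18500/1323) = 3700/1323 in ≈ 2.797 in
P − Ia = 11.230 − 2.797 = 1115729/132300 ≈ 8.433 in (> 0, runoff occurs)
Runoff Q = (P−Ia)²/(P−Ia+S) = (8.433)²/(8.433+13.983) = 1244851201441/392365946700 ≈ 3.173 in

Q = 1244851201441/392365946700 in ≈ 3.173 in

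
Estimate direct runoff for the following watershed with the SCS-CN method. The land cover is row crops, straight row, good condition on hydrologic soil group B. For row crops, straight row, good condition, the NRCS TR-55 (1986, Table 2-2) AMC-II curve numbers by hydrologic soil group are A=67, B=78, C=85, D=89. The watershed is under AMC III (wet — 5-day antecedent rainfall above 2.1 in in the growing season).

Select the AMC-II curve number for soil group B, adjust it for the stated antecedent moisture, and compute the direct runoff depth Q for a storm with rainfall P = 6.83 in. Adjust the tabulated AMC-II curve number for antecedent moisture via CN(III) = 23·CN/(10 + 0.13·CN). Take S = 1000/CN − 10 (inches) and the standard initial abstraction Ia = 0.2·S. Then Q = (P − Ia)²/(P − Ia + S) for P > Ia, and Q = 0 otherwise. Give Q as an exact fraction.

NRCS table: row crops, straight row, good condition, soil group B → CN(II) = 78
CN(III) from CN(II)=78: (23·78)/(10 + 0.13·78) = 89700/1007 ≈ 89.076
S = 1000/(89700/1007) − 10 = 1100/897 in ≈ 1.226 in
Ia = 0.2S: 0.2·1.226 = 0.245 in (exactly 220/897)
Since P=6.830 > Ia=0.245: effective rainfall P−Ia = 590651/89700 in
Runoff Q = (P−Ia)²/(P−Ia+S) = (6.585)²/(6.585+1.226) = 348868603801/62848394700 ≈ 5.551 in

Q = 348868603801/62848394700 in ≈ 5.551 in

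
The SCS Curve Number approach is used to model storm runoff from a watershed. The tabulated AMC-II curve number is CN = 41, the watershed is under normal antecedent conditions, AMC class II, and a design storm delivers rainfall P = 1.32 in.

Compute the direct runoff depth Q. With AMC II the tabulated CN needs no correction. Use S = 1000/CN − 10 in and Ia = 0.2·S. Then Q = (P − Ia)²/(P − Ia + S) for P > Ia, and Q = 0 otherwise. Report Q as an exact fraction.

Q = 0 in ≈ 0.000 in

Average conditions: CN = 41 (no AMC adjustment).
Max retention: S = 1000/41 − 10 = 590/41 in (≈ 14.390 in)
Initial abstraction Ia = S/5 = (590/41)/5 = 118/41 ≈ 2.878 in
P = 1.320 ≤ Ia = 2.878 in: entire storm abstracted, Q = 0.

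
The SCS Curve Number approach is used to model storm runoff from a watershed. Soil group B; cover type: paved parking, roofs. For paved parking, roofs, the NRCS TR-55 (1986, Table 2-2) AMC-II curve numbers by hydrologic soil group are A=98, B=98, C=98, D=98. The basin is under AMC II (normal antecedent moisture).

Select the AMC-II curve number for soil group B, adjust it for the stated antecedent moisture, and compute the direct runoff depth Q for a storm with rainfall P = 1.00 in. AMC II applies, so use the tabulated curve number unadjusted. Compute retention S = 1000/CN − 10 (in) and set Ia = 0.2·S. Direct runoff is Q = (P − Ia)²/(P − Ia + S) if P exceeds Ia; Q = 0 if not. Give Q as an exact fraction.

NRCS table: paved parking, roofs, soil group B → CN(II) = 98
AMC II — tabulated CN = 98 applies directly.
Retention S: 1000/CN − 10 with CN=98.000 → S = 10/49 ≈ 0.204 in
Initial abstraction Ia = S/5 = (10/49)/5 = 2/49 ≈ 0.041 in
P − Ia = 1.000 − 0.041 = 47/49 ≈ 0.959 in (> 0, runoff occurs)
Q = (47/49)²/((47/49) + 10/49) = (2209/2401)/(57/49) = 2209/2793 in ≈ 0.791 in

Q = 2209/2793 in ≈ 0.791 in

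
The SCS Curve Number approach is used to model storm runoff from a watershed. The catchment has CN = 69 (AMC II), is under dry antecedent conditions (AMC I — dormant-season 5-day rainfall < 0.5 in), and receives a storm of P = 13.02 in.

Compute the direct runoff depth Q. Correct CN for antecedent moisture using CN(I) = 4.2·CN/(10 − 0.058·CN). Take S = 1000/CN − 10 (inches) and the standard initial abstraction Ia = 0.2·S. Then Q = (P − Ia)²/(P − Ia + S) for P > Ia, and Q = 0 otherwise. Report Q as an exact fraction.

Adjust CN=69 to AMC I: 4.2·69/(10 − 0.058·69) → (1449/5) ÷ (2999/500) = 144900/2999 ≈ 48.316
Retention S: 1000/CN − 10 with CN=48.316 → S = 15500/1449 ≈ 10.697 in
Ia = 0.2·(15500/1449) = 3100/1449 in ≈ 2.139 in
Excess rainfall: 13.020 − 2.139 = 10.881 in; P > Ia so Q > 0
Q: (788299/72450)² ÷ (1563299/72450) = 20045655271/3653581050 in (≈ 5.487 in)

Q = 20045655271/3653581050 in ≈ 5.487 in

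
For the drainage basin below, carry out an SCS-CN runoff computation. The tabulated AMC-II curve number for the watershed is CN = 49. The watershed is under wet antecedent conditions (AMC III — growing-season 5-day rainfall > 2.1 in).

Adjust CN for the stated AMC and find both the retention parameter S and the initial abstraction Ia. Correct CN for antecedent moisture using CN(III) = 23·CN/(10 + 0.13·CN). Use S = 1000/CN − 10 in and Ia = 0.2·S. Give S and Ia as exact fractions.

S = 5100/1127 in ≈ 4.525 in; Ia = 1020/1127 in ≈ 0.905 in

CN(III) from CN(II)=49: (23·49)/(10 + 0.13·49) = 112700/1637 ≈ 68.845
Max retention: S = 1000/(112700/1637) − 10 = 5100/1127 in (≈ 4.525 in)
Initial abstraction Ia = S/5 = (5100/1127)/5 = 1020/1127 ≈ 0.905 in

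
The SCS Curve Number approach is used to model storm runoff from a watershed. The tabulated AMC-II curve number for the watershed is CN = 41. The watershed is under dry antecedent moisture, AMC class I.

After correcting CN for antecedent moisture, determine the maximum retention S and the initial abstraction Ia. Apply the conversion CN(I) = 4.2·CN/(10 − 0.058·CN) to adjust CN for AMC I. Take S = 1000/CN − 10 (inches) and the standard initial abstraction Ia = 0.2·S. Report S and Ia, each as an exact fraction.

S = 29500/861 in ≈ 34.262 in; Ia = 5900/861 in ≈ 6.852 in

Dry (AMC I): CN(I) = 4.2·41/(10 − 0.058·41) = (861/5)/(3811/500) = 86100/3811 ≈ 22.592
S = 1000/(86100/3811) − 10 = 29500/861 in ≈ 34.262 in
Ia = 0.2·(29500/861) = 5900/861 in ≈ 6.852 in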